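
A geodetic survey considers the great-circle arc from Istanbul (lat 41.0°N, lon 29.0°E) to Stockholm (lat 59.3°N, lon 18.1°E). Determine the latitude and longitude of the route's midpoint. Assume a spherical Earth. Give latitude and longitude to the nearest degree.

≈ lat 50°N, lon 25°E

Write both endpoints as unit vectors p₁, p₂ with components (cos φ cos λ, cos φ sin λ, sin φ).
The central angle between the endpoints is δ = arccos(p₁·p₂) ≈ 0.341 rad (19.5°).
Interpolate at f = 1/2 with slerp weights a = sin((1−f)δ)/sin δ ≈ 0.507, b = sin(fδ)/sin δ ≈ 0.507.
p = a·p₁ + b·p₂ ≈ (0.581, 0.266, 0.769); φ = arcsin(p_z) ≈ 50.27°, λ = atan2(p_y, p_x) ≈ 24.60°.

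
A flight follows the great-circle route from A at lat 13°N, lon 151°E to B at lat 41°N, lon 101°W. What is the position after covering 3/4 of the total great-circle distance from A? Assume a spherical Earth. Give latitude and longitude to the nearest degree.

≈ lat 45°N, lon 133°W

Convert each endpoint to a unit vector on the sphere (x = cos φ cos λ, y = cos φ sin λ, z = sin φ).
The central angle between the endpoints is δ = arccos(p₁·p₂) ≈ 1.651 rad (94.6°).
Interpolate at f = 3/4 with slerp weights a = sin((1−f)δ)/sin δ ≈ 0.402, b = sin(fδ)/sin δ ≈ 0.948.
p = a·p₁ + b·p₂ ≈ (-0.479, -0.512, 0.713); φ = arcsin(p_z) ≈ 45.44°, λ = atan2(p_y, p_x) ≈ -133.10°.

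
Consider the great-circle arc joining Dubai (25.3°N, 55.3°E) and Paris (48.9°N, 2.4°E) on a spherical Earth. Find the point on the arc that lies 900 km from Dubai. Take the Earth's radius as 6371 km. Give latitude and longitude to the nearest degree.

≈ 31°N, 49°E

Convert each endpoint to a unit vector on the sphere (x = cos φ cos λ, y = cos φ sin λ, z = sin φ).
The central angle between the endpoints is δ = arccos(p₁·p₂) ≈ 0.822 rad (47.1°). The total great-circle distance is δ·R ≈ 0.822 × 6371 ≈ 5239 km, so the target fraction is f = 900/5239 ≈ 0.172.
Interpolate at f ≈ 0.172 with slerp weights a = sin((1−f)δ)/sin δ ≈ 0.859, b = sin(fδ)/sin δ ≈ 0.192.
p = a·p₁ + b·p₂ ≈ (0.568, 0.644, 0.512); φ = arcsin(p_z) ≈ 30.80°, λ = atan2(p_y, p_x) ≈ 48.56°.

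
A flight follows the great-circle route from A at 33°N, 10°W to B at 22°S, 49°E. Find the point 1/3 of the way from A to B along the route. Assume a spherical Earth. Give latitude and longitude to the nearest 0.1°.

Write both endpoints as unit vectors p₁, p₂ with components (cos φ cos λ, cos φ sin λ, sin φ).
The central angle between the endpoints is δ = arccos(p₁·p₂) ≈ 1.373 rad (78.7°).
Interpolate at f = 1/3 with slerp weights a = sin((1−f)δ)/sin δ ≈ 0.809, b = sin(fδ)/sin δ ≈ 0.451.
p = a·p₁ + b·p₂ ≈ (0.942, 0.198, 0.272); φ = arcsin(p_z) ≈ 15.76°, λ = atan2(p_y, p_x) ≈ 11.85°.

≈ 15.8°N, 11.8°E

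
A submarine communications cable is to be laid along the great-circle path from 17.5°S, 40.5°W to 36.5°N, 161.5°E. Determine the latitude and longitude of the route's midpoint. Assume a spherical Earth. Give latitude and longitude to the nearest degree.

≈ 39°N, 96°W

Convert each endpoint to a unit vector on the sphere (x = cos φ cos λ, y = cos φ sin λ, z = sin φ).
The central angle between the endpoints is δ = arccos(p₁·p₂) ≈ 2.667 rad (152.8°).
Interpolate at f = 1/2 with slerp weights a = sin((1−f)δ)/sin δ ≈ 2.129, b = sin(fδ)/sin δ ≈ 2.129.
p = a·p₁ + b·p₂ ≈ (-0.079, -0.776, 0.626); φ = arcsin(p_z) ≈ 38.77°, λ = atan2(p_y, p_x) ≈ -95.82°.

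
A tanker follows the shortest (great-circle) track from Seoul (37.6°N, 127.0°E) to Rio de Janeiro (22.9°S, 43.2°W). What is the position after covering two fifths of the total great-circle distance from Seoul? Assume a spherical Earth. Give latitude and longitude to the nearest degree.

≈ 60°N, 22°E

Write both endpoints as unit vectors p₁, p₂ with components (cos φ cos λ, cos φ sin λ, sin φ).
The central angle between the endpoints is δ = arccos(p₁·p₂) ≈ 2.846 rad (163.1°).
Interpolate at f = 2/5 with slerp weights a = sin((1−f)δ)/sin δ ≈ 3.400, b = sin(fδ)/sin δ ≈ 3.116.
p = a·p₁ + b·p₂ ≈ (0.471, 0.186, 0.862); φ = arcsin(p_z) ≈ 59.54°, λ = atan2(p_y, p_x) ≈ 21.57°.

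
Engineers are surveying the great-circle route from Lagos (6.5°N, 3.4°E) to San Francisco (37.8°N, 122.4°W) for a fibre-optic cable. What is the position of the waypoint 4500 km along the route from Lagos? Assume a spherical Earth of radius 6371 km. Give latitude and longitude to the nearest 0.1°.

≈ (33.3°N, 29.3°W)

The haversine formula gives a central angle δ ≈ 1.971 rad (112.9°) between the endpoints. The total great-circle distance is δ·R ≈ 1.971 × 6371 ≈ 12559 km, so the target fraction is f = 4500/12559 ≈ 0.358.
Interpolate at f ≈ 0.358 with slerp weights a = sin((1−f)δ)/sin δ ≈ 1.036, b = sin(fδ)/sin δ ≈ 0.705.
p = a·p₁ + b·p₂ ≈ (0.729, -0.409, 0.549); φ = arcsin(p_z) ≈ 33.31°, λ = atan2(p_y, p_x) ≈ -29.32°.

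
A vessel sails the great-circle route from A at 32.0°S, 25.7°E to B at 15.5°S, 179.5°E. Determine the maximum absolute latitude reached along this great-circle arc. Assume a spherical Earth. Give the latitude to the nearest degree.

≈ 63°S

The great circle lies in the plane with unit normal n̂ = (p₁ × p₂)/|p₁ × p₂|.
Here n̂_z ≈ +0.448; the vertex latitude is φ_max = arccos|n̂_z| ≈ 63.4°.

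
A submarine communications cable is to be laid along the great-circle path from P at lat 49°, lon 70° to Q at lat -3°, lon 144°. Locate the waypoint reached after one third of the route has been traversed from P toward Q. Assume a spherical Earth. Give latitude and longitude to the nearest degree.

≈ lat 37°, lon 104°

Write both endpoints as unit vectors p₁, p₂ with components (cos φ cos λ, cos φ sin λ, sin φ).
The central angle between the endpoints is δ = arccos(p₁·p₂) ≈ 1.429 rad (81.9°).
Interpolate at f = 1/3 with slerp weights a = sin((1−f)δ)/sin δ ≈ 0.823, b = sin(fδ)/sin δ ≈ 0.463.
p = a·p₁ + b·p₂ ≈ (-0.190, 0.779, 0.597); φ = arcsin(p_z) ≈ 36.66°, λ = atan2(p_y, p_x) ≈ 103.67°.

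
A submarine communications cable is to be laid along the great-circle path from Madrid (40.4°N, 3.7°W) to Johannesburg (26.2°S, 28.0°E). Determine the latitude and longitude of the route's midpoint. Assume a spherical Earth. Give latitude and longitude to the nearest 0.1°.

≈ 7.4°N, 13.5°E

Convert each endpoint to a unit vector on the sphere (x = cos φ cos λ, y = cos φ sin λ, z = sin φ).
The central angle between the endpoints is δ = arccos(p₁·p₂) ≈ 1.271 rad (72.8°).
Interpolate at f = 1/2 with slerp weights a = sin((1−f)δ)/sin δ ≈ 0.621, b = sin(fδ)/sin δ ≈ 0.621.
p = a·p₁ + b·p₂ ≈ (0.964, 0.231, 0.128); φ = arcsin(p_z) ≈ 7.38°, λ = atan2(p_y, p_x) ≈ 13.48°.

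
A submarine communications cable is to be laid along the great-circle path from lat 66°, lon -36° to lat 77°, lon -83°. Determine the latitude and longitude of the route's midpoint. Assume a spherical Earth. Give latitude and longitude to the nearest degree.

≈ lat 73°, lon -52°

Convert each endpoint to a unit vector on the sphere (x = cos φ cos λ, y = cos φ sin λ, z = sin φ).
The central angle between the endpoints is δ = arccos(p₁·p₂) ≈ 0.309 rad (17.7°).
Interpolate at f = 1/2 with slerp weights a = sin((1−f)δ)/sin δ ≈ 0.506, b = sin(fδ)/sin δ ≈ 0.506.
p = a·p₁ + b·p₂ ≈ (0.180, -0.234, 0.955); φ = arcsin(p_z) ≈ 72.82°, λ = atan2(p_y, p_x) ≈ -52.37°.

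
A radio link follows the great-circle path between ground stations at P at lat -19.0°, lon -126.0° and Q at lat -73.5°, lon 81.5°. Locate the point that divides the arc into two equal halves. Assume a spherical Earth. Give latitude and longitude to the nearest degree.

≈ lat -61°, lon -137°

Write both endpoints as unit vectors p₁, p₂ with components (cos φ cos λ, cos φ sin λ, sin φ).
The central angle between the endpoints is δ = arccos(p₁·p₂) ≈ 1.497 rad (85.8°).
Interpolate at f = 1/2 with slerp weights a = sin((1−f)δ)/sin δ ≈ 0.682, b = sin(fδ)/sin δ ≈ 0.682.
p = a·p₁ + b·p₂ ≈ (-0.351, -0.330, -0.876); φ = arcsin(p_z) ≈ -61.21°, λ = atan2(p_y, p_x) ≈ -136.71°.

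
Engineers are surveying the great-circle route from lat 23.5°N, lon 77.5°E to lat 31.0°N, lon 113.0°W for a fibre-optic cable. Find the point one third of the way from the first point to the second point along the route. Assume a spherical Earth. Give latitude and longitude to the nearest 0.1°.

≈ lat 63.6°N, lon 93.9°E

From cos δ = sin φ₁ sin φ₂ + cos φ₁ cos φ₂ cos Δλ, the central angle is δ ≈ 2.174 rad (124.6°).
Interpolate at f = 1/3 with slerp weights a = sin((1−f)δ)/sin δ ≈ 1.206, b = sin(fδ)/sin δ ≈ 0.805.
p = a·p₁ + b·p₂ ≈ (-0.030, 0.444, 0.895); φ = arcsin(p_z) ≈ 63.57°, λ = atan2(p_y, p_x) ≈ 93.91°.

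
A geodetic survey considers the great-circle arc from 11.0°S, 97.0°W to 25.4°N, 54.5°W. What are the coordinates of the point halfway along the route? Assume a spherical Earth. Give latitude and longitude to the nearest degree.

Write both endpoints as unit vectors p₁, p₂ with components (cos φ cos λ, cos φ sin λ, sin φ).
The central angle between the endpoints is δ = arccos(p₁·p₂) ≈ 0.962 rad (55.1°).
Interpolate at f = 1/2 with slerp weights a = sin((1−f)δ)/sin δ ≈ 0.564, b = sin(fδ)/sin δ ≈ 0.564.
p = a·p₁ + b·p₂ ≈ (0.228, -0.964, 0.134); φ = arcsin(p_z) ≈ 7.72°, λ = atan2(p_y, p_x) ≈ -76.68°.

≈ 8°N, 77°W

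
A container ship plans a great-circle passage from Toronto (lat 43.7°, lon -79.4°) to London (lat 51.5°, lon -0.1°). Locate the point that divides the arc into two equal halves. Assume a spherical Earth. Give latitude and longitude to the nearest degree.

Write both endpoints as unit vectors p₁, p₂ with components (cos φ cos λ, cos φ sin λ, sin φ).
The central angle between the endpoints is δ = arccos(p₁·p₂) ≈ 0.897 rad (51.4°).
Interpolate at f = 1/2 with slerp weights a = sin((1−f)δ)/sin δ ≈ 0.555, b = sin(fδ)/sin δ ≈ 0.555.
p = a·p₁ + b·p₂ ≈ (0.419, -0.395, 0.818); φ = arcsin(p_z) ≈ 54.84°, λ = atan2(p_y, p_x) ≈ -43.29°.

≈ lat 55°, lon -43°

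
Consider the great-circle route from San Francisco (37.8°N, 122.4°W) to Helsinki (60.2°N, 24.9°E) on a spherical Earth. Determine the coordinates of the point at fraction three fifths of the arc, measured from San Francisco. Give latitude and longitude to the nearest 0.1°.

≈ 76.9°N, 60.6°W

Convert each endpoint to a unit vector on the sphere (x = cos φ cos λ, y = cos φ sin λ, z = sin φ).
The central angle between the endpoints is δ = arccos(p₁·p₂) ≈ 1.368 rad (78.4°).
Interpolate at f = 3/5 with slerp weights a = sin((1−f)δ)/sin δ ≈ 0.531, b = sin(fδ)/sin δ ≈ 0.747.
p = a·p₁ + b·p₂ ≈ (0.112, -0.198, 0.974); φ = arcsin(p_z) ≈ 76.85°, λ = atan2(p_y, p_x) ≈ -60.55°.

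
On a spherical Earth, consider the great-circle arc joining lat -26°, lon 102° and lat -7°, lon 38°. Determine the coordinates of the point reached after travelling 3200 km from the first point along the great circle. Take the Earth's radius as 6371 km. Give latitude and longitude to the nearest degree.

≈ lat -20°, lon 71°

From cos δ = sin φ₁ sin φ₂ + cos φ₁ cos φ₂ cos Δλ, the central angle is δ ≈ 1.110 rad (63.6°). The total great-circle distance is δ·R ≈ 1.110 × 6371 ≈ 7073 km, so the target fraction is f = 3200/7073 ≈ 0.452.
Interpolate at f ≈ 0.452 with slerp weights a = sin((1−f)δ)/sin δ ≈ 0.638, b = sin(fδ)/sin δ ≈ 0.537.
p = a·p₁ + b·p₂ ≈ (0.301, 0.889, -0.345); φ = arcsin(p_z) ≈ -20.18°, λ = atan2(p_y, p_x) ≈ 71.28°.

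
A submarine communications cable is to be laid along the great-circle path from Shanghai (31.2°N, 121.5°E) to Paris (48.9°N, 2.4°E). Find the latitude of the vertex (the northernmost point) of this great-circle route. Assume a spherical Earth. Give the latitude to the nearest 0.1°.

The great circle lies in the plane with unit normal n̂ = (p₁ × p₂)/|p₁ × p₂|.
Here n̂_z ≈ -0.495; the vertex latitude is φ_max = arccos|n̂_z| ≈ 60.3°.
Check via Clairaut: cos φ_max = |cos φ₁| · sin C = cos(31.2°)·sin(35.3°) ≈ 0.495, again giving ≈ 60.3°.

≈ 60.3°N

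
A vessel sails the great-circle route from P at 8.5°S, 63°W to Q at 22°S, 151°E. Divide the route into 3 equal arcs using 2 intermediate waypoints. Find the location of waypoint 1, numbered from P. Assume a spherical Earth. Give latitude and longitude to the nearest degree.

≈ 36°S, 102°W

Convert each endpoint to a unit vector on the sphere (x = cos φ cos λ, y = cos φ sin λ, z = sin φ).
The central angle between the endpoints is δ = arccos(p₁·p₂) ≈ 2.353 rad (134.8°).
Interpolate at f = 1/3 with slerp weights a = sin((1−f)δ)/sin δ ≈ 1.410, b = sin(fδ)/sin δ ≈ 0.996.
p = a·p₁ + b·p₂ ≈ (-0.175, -0.795, -0.581); φ = arcsin(p_z) ≈ -35.55°, λ = atan2(p_y, p_x) ≈ -102.39°.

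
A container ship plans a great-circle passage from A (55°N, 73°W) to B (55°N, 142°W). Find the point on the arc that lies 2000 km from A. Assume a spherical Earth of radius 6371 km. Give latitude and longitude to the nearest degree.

≈ (60°N, 106°W)

Convert each endpoint to a unit vector on the sphere (x = cos φ cos λ, y = cos φ sin λ, z = sin φ).
The central angle between the endpoints is δ = arccos(p₁·p₂) ≈ 0.662 rad (37.9°). The total great-circle distance is δ·R ≈ 0.662 × 6371 ≈ 4216 km, so the target fraction is f = 2000/4216 ≈ 0.474.
Interpolate at f ≈ 0.474 with slerp weights a = sin((1−f)δ)/sin δ ≈ 0.555, b = sin(fδ)/sin δ ≈ 0.503.
p = a·p₁ + b·p₂ ≈ (-0.134, -0.482, 0.866); φ = arcsin(p_z) ≈ 60.00°, λ = atan2(p_y, p_x) ≈ -105.56°.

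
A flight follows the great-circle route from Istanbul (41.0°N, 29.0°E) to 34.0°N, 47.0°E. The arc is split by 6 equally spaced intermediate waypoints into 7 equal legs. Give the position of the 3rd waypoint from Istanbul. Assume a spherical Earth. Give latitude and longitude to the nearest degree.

Write both endpoints as unit vectors p₁, p₂ with components (cos φ cos λ, cos φ sin λ, sin φ).
The central angle between the endpoints is δ = arccos(p₁·p₂) ≈ 0.277 rad (15.9°).
Interpolate at f = 3/7 with slerp weights a = sin((1−f)δ)/sin δ ≈ 0.576, b = sin(fδ)/sin δ ≈ 0.433.
p = a·p₁ + b·p₂ ≈ (0.625, 0.473, 0.620); φ = arcsin(p_z) ≈ 38.34°, λ = atan2(p_y, p_x) ≈ 37.13°.

≈ 38°N, 37°E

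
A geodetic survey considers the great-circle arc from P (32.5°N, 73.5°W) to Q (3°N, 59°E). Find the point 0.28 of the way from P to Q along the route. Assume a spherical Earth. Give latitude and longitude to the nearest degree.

Convert each endpoint to a unit vector on the sphere (x = cos φ cos λ, y = cos φ sin λ, z = sin φ).
The central angle between the endpoints is δ = arccos(p₁·p₂) ≈ 2.142 rad (122.7°).
Interpolate at f = 0.28 with slerp weights a = sin((1−f)δ)/sin δ ≈ 1.188, b = sin(fδ)/sin δ ≈ 0.671.
p = a·p₁ + b·p₂ ≈ (0.630, -0.387, 0.674); φ = arcsin(p_z) ≈ 42.35°, λ = atan2(p_y, p_x) ≈ -31.54°.

≈ (42°N, 32°W)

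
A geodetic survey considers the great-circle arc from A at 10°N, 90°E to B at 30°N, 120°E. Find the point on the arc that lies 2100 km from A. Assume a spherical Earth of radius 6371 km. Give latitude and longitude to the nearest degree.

≈ 22°N, 105°E

The haversine formula gives a central angle δ ≈ 0.600 rad (34.4°) between the endpoints. The total great-circle distance is δ·R ≈ 0.600 × 6371 ≈ 3822 km, so the target fraction is f = 2100/3822 ≈ 0.550.
Interpolate at f ≈ 0.550 with slerp weights a = sin((1−f)δ)/sin δ ≈ 0.473, b = sin(fδ)/sin δ ≈ 0.573.
p = a·p₁ + b·p₂ ≈ (-0.248, 0.896, 0.369); φ = arcsin(p_z) ≈ 21.64°, λ = atan2(p_y, p_x) ≈ 105.49°.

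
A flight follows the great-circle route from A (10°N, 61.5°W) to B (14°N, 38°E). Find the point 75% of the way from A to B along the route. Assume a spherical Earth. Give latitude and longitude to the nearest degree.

≈ (18°N, 13°E)

The haversine formula gives a central angle δ ≈ 1.687 rad (96.6°) between the endpoints.
Interpolate at f = 0.75 with slerp weights a = sin((1−f)δ)/sin δ ≈ 0.412, b = sin(fδ)/sin δ ≈ 0.960.
p = a·p₁ + b·p₂ ≈ (0.928, 0.217, 0.304); φ = arcsin(p_z) ≈ 17.69°, λ = atan2(p_y, p_x) ≈ 13.16°.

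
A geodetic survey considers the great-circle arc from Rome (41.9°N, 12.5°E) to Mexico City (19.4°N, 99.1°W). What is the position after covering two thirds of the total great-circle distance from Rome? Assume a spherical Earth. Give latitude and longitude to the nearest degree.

Convert each endpoint to a unit vector on the sphere (x = cos φ cos λ, y = cos φ sin λ, z = sin φ).
The central angle between the endpoints is δ = arccos(p₁·p₂) ≈ 1.607 rad (92.1°).
Interpolate at f = 2/3 with slerp weights a = sin((1−f)δ)/sin δ ≈ 0.511, b = sin(fδ)/sin δ ≈ 0.879.
p = a·p₁ + b·p₂ ≈ (0.240, -0.736, 0.633); φ = arcsin(p_z) ≈ 39.27°, λ = atan2(p_y, p_x) ≈ -71.93°.

≈ 39°N, 72°W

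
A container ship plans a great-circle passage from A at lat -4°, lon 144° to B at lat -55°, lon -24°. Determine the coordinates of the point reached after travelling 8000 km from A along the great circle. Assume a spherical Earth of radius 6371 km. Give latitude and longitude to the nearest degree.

From cos δ = sin φ₁ sin φ₂ + cos φ₁ cos φ₂ cos Δλ, the central angle is δ ≈ 2.097 rad (120.2°). The total great-circle distance is δ·R ≈ 2.097 × 6371 ≈ 13362 km, so the target fraction is f = 8000/13362 ≈ 0.599.
Interpolate at f ≈ 0.599 with slerp weights a = sin((1−f)δ)/sin δ ≈ 0.863, b = sin(fδ)/sin δ ≈ 1.100.
p = a·p₁ + b·p₂ ≈ (-0.120, 0.249, -0.961); φ = arcsin(p_z) ≈ -73.95°, λ = atan2(p_y, p_x) ≈ 115.69°.

≈ lat -74°, lon 116°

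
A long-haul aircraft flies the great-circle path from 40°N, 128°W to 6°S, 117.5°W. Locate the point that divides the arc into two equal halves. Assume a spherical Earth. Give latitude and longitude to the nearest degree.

Convert each endpoint to a unit vector on the sphere (x = cos φ cos λ, y = cos φ sin λ, z = sin φ).
The central angle between the endpoints is δ = arccos(p₁·p₂) ≈ 0.820 rad (47.0°).
Interpolate at f = 1/2 with slerp weights a = sin((1−f)δ)/sin δ ≈ 0.545, b = sin(fδ)/sin δ ≈ 0.545.
p = a·p₁ + b·p₂ ≈ (-0.508, -0.810, 0.293); φ = arcsin(p_z) ≈ 17.07°, λ = atan2(p_y, p_x) ≈ -122.07°.

≈ 17°N, 122°W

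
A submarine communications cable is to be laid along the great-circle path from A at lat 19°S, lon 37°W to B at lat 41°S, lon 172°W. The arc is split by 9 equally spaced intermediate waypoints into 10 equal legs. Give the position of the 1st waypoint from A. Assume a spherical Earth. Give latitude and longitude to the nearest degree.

Convert each endpoint to a unit vector on the sphere (x = cos φ cos λ, y = cos φ sin λ, z = sin φ).
The central angle between the endpoints is δ = arccos(p₁·p₂) ≈ 1.866 rad (106.9°).
Interpolate at f = 1/10 with slerp weights a = sin((1−f)δ)/sin δ ≈ 1.039, b = sin(fδ)/sin δ ≈ 0.194.
p = a·p₁ + b·p₂ ≈ (0.640, -0.612, -0.466); φ = arcsin(p_z) ≈ -27.74°, λ = atan2(p_y, p_x) ≈ -43.71°.

≈ lat 28°S, lon 44°W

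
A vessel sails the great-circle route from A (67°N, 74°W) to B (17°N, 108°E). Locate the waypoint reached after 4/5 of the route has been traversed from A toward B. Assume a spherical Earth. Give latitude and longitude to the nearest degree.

≈ (36°N, 108°E)

Convert each endpoint to a unit vector on the sphere (x = cos φ cos λ, y = cos φ sin λ, z = sin φ).
The central angle between the endpoints is δ = arccos(p₁·p₂) ≈ 1.675 rad (96.0°).
Interpolate at f = 4/5 with slerp weights a = sin((1−f)δ)/sin δ ≈ 0.331, b = sin(fδ)/sin δ ≈ 0.979.
p = a·p₁ + b·p₂ ≈ (-0.254, 0.766, 0.591); φ = arcsin(p_z) ≈ 36.20°, λ = atan2(p_y, p_x) ≈ 108.32°.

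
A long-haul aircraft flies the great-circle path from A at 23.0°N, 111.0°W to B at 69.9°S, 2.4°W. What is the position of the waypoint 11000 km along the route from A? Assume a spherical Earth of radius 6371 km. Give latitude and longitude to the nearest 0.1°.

Convert each endpoint to a unit vector on the sphere (x = cos φ cos λ, y = cos φ sin λ, z = sin φ).
The central angle between the endpoints is δ = arccos(p₁·p₂) ≈ 2.058 rad (117.9°). The total great-circle distance is δ·R ≈ 2.058 × 6371 ≈ 13109 km, so the target fraction is f = 11000/13109 ≈ 0.839.
Interpolate at f ≈ 0.839 with slerp weights a = sin((1−f)δ)/sin δ ≈ 0.368, b = sin(fδ)/sin δ ≈ 1.118.
p = a·p₁ + b·p₂ ≈ (0.262, -0.332, -0.906); φ = arcsin(p_z) ≈ -64.96°, λ = atan2(p_y, p_x) ≈ -51.68°.

≈ 65.0°S, 51.7°W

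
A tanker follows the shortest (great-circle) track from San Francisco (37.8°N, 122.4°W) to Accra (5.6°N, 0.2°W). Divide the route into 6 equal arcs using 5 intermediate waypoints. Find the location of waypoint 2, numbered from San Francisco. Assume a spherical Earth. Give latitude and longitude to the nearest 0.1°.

Convert each endpoint to a unit vector on the sphere (x = cos φ cos λ, y = cos φ sin λ, z = sin φ).
The central angle between the endpoints is δ = arccos(p₁·p₂) ≈ 1.938 rad (111.1°).
Interpolate at f = 2/6 with slerp weights a = sin((1−f)δ)/sin δ ≈ 1.030, b = sin(fδ)/sin δ ≈ 0.645.
p = a·p₁ + b·p₂ ≈ (0.206, -0.690, 0.694); φ = arcsin(p_z) ≈ 43.98°, λ = atan2(p_y, p_x) ≈ -73.38°.

≈ 44.0°N, 73.4°W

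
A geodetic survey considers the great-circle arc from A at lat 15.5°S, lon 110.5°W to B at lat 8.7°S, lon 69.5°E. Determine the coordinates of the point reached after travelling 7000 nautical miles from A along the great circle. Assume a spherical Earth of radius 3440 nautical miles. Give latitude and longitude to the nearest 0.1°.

≈ lat 47.9°S, lon 69.5°E

The haversine formula gives a central angle δ ≈ 2.719 rad (155.8°) between the endpoints. The total great-circle distance is δ·R ≈ 2.719 × 3440 ≈ 9354 nmi, so the target fraction is f = 7000/9354 ≈ 0.748.
Interpolate at f ≈ 0.748 with slerp weights a = sin((1−f)δ)/sin δ ≈ 1.542, b = sin(fδ)/sin δ ≈ 2.181.
p = a·p₁ + b·p₂ ≈ (0.235, 0.628, -0.742); φ = arcsin(p_z) ≈ -47.91°, λ = atan2(p_y, p_x) ≈ 69.50°.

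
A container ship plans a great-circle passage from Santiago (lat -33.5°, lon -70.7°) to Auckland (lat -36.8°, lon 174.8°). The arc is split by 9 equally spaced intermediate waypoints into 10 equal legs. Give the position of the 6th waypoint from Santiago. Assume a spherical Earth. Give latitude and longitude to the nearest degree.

Write both endpoints as unit vectors p₁, p₂ with components (cos φ cos λ, cos φ sin λ, sin φ).
The central angle between the endpoints is δ = arccos(p₁·p₂) ≈ 1.517 rad (86.9°).
Interpolate at f = 6/10 with slerp weights a = sin((1−f)δ)/sin δ ≈ 0.571, b = sin(fδ)/sin δ ≈ 0.791.
p = a·p₁ + b·p₂ ≈ (-0.473, -0.392, -0.789); φ = arcsin(p_z) ≈ -52.08°, λ = atan2(p_y, p_x) ≈ -140.36°.

≈ lat -52°, lon -140°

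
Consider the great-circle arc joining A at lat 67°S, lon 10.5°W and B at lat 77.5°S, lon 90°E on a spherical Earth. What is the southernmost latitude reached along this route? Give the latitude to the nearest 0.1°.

The great circle lies in the plane with unit normal n̂ = (p₁ × p₂)/|p₁ × p₂|.
Here n̂_z ≈ +0.177; the vertex latitude is φ_max = arccos|n̂_z| ≈ 79.8°.
Check via Clairaut: cos φ_max = |cos φ₁| · sin C = cos(67.0°)·sin(153.0°) ≈ 0.177, again giving ≈ 79.8°.

≈ 79.8°S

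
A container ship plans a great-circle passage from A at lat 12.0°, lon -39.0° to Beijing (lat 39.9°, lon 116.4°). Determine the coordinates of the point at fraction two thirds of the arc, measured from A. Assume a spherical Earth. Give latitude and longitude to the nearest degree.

The haversine formula gives a central angle δ ≈ 2.152 rad (123.3°) between the endpoints.
Interpolate at f = 2/3 with slerp weights a = sin((1−f)δ)/sin δ ≈ 0.786, b = sin(fδ)/sin δ ≈ 1.185.
p = a·p₁ + b·p₂ ≈ (0.194, 0.330, 0.924); φ = arcsin(p_z) ≈ 67.49°, λ = atan2(p_y, p_x) ≈ 59.64°.

≈ lat 67°, lon 60°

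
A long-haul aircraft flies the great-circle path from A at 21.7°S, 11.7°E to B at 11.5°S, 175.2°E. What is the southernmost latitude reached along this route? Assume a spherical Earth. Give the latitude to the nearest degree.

≈ 65°S

The great circle lies in the plane with unit normal n̂ = (p₁ × p₂)/|p₁ × p₂|.
Here n̂_z ≈ +0.430; the vertex latitude is φ_max = arccos|n̂_z| ≈ 64.5°.
Check via Clairaut: cos φ_max = |cos φ₁| · sin C = cos(21.7°)·sin(152.4°) ≈ 0.430, again giving ≈ 64.5°.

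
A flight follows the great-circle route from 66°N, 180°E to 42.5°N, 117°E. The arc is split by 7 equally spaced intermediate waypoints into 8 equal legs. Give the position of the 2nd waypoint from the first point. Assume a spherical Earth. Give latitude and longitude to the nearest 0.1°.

Convert each endpoint to a unit vector on the sphere (x = cos φ cos λ, y = cos φ sin λ, z = sin φ).
The central angle between the endpoints is δ = arccos(p₁·p₂) ≈ 0.718 rad (41.1°).
Interpolate at f = 2/8 with slerp weights a = sin((1−f)δ)/sin δ ≈ 0.780, b = sin(fδ)/sin δ ≈ 0.271.
p = a·p₁ + b·p₂ ≈ (-0.408, 0.178, 0.895); φ = arcsin(p_z) ≈ 63.57°, λ = atan2(p_y, p_x) ≈ 156.39°.

≈ 63.6°N, 156.4°E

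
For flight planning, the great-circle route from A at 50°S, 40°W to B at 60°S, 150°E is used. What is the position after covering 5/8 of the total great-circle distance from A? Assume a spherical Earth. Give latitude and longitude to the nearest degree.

Write both endpoints as unit vectors p₁, p₂ with components (cos φ cos λ, cos φ sin λ, sin φ).
The central angle between the endpoints is δ = arccos(p₁·p₂) ≈ 1.217 rad (69.7°).
Interpolate at f = 5/8 with slerp weights a = sin((1−f)δ)/sin δ ≈ 0.470, b = sin(fδ)/sin δ ≈ 0.735.
p = a·p₁ + b·p₂ ≈ (-0.087, -0.010, -0.996); φ = arcsin(p_z) ≈ -84.98°, λ = atan2(p_y, p_x) ≈ -173.19°.

≈ 85°S, 173°W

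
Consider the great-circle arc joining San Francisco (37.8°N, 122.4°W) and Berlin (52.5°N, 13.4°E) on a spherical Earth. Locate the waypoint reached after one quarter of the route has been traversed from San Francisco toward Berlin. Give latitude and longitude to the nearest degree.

Write both endpoints as unit vectors p₁, p₂ with components (cos φ cos λ, cos φ sin λ, sin φ).
The central angle between the endpoints is δ = arccos(p₁·p₂) ≈ 1.429 rad (81.9°).
Interpolate at f = 1/4 with slerp weights a = sin((1−f)δ)/sin δ ≈ 0.887, b = sin(fδ)/sin δ ≈ 0.353.
p = a·p₁ + b·p₂ ≈ (-0.166, -0.542, 0.824); φ = arcsin(p_z) ≈ 55.47°, λ = atan2(p_y, p_x) ≈ -107.06°.

≈ (55°N, 107°W)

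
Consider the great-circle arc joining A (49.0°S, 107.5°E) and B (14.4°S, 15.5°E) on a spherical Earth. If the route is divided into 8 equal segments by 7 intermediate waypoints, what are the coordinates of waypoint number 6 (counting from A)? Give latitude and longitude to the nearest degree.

Convert each endpoint to a unit vector on the sphere (x = cos φ cos λ, y = cos φ sin λ, z = sin φ).
The central angle between the endpoints is δ = arccos(p₁·p₂) ≈ 1.405 rad (80.5°).
Interpolate at f = 6/8 with slerp weights a = sin((1−f)δ)/sin δ ≈ 0.349, b = sin(fδ)/sin δ ≈ 0.881.
p = a·p₁ + b·p₂ ≈ (0.754, 0.446, -0.482); φ = arcsin(p_z) ≈ -28.84°, λ = atan2(p_y, p_x) ≈ 30.63°.

≈ (29°S, 31°E)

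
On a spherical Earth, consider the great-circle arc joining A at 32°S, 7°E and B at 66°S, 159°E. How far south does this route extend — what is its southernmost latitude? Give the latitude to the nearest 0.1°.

The great circle lies in the plane with unit normal n̂ = (p₁ × p₂)/|p₁ × p₂|.
Here n̂_z ≈ +0.165; the vertex latitude is φ_max = arccos|n̂_z| ≈ 80.5°.

≈ 80.5°S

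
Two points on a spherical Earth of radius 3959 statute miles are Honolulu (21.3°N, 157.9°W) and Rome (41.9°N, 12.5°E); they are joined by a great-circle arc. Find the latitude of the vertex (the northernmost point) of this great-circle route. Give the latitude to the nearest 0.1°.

≈ 82.6°N

The great circle lies in the plane with unit normal n̂ = (p₁ × p₂)/|p₁ × p₂|.
Here n̂_z ≈ +0.129; the vertex latitude is φ_max = arccos|n̂_z| ≈ 82.6°.
Check via Clairaut: cos φ_max = |cos φ₁| · sin C = cos(21.3°)·sin(8.0°) ≈ 0.129, again giving ≈ 82.6°.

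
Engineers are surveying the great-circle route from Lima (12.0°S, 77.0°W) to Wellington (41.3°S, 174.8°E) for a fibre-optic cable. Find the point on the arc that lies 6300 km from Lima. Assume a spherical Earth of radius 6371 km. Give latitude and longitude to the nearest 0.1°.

≈ (43.2°S, 132.2°W)

Convert each endpoint to a unit vector on the sphere (x = cos φ cos λ, y = cos φ sin λ, z = sin φ).
The central angle between the endpoints is δ = arccos(p₁·p₂) ≈ 1.663 rad (95.3°). The total great-circle distance is δ·R ≈ 1.663 × 6371 ≈ 10596 km, so the target fraction is f = 6300/10596 ≈ 0.595.
Interpolate at f ≈ 0.595 with slerp weights a = sin((1−f)δ)/sin δ ≈ 0.627, b = sin(fδ)/sin δ ≈ 0.839.
p = a·p₁ + b·p₂ ≈ (-0.490, -0.541, -0.684); φ = arcsin(p_z) ≈ -43.17°, λ = atan2(p_y, p_x) ≈ -132.18°.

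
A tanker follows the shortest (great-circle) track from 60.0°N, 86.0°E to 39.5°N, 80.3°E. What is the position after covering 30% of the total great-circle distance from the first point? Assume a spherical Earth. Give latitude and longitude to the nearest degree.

From cos δ = sin φ₁ sin φ₂ + cos φ₁ cos φ₂ cos Δλ, the central angle is δ ≈ 0.363 rad (20.8°).
Interpolate at f = 0.30 with slerp weights a = sin((1−f)δ)/sin δ ≈ 0.708, b = sin(fδ)/sin δ ≈ 0.306.
p = a·p₁ + b·p₂ ≈ (0.064, 0.586, 0.808); φ = arcsin(p_z) ≈ 53.88°, λ = atan2(p_y, p_x) ≈ 83.72°.

≈ 54°N, 84°E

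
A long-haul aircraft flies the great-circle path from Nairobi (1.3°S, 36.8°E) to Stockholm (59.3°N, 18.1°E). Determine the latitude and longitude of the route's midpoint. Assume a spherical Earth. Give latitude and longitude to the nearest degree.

≈ (29°N, 31°E)

Write both endpoints as unit vectors p₁, p₂ with components (cos φ cos λ, cos φ sin λ, sin φ).
The central angle between the endpoints is δ = arccos(p₁·p₂) ≈ 1.088 rad (62.4°).
Interpolate at f = 1/2 with slerp weights a = sin((1−f)δ)/sin δ ≈ 0.584, b = sin(fδ)/sin δ ≈ 0.584.
p = a·p₁ + b·p₂ ≈ (0.751, 0.443, 0.489); φ = arcsin(p_z) ≈ 29.29°, λ = atan2(p_y, p_x) ≈ 30.50°.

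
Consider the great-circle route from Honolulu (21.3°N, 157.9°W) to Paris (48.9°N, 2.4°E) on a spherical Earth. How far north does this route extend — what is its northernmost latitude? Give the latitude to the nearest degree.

The great circle lies in the plane with unit normal n̂ = (p₁ × p₂)/|p₁ × p₂|.
Here n̂_z ≈ +0.217; the vertex latitude is φ_max = arccos|n̂_z| ≈ 77.5°.
Check via Clairaut: cos φ_max = |cos φ₁| · sin C = cos(21.3°)·sin(13.4°) ≈ 0.217, again giving ≈ 77.5°.

≈ 77°N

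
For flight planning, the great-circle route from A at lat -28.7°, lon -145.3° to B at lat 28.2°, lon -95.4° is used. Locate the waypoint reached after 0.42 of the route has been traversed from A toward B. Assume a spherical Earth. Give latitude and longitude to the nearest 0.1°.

≈ lat -5.0°, lon -123.9°

Write both endpoints as unit vectors p₁, p₂ with components (cos φ cos λ, cos φ sin λ, sin φ).
The central angle between the endpoints is δ = arccos(p₁·p₂) ≈ 1.296 rad (74.3°).
Interpolate at f = 0.42 with slerp weights a = sin((1−f)δ)/sin δ ≈ 0.710, b = sin(fδ)/sin δ ≈ 0.538.
p = a·p₁ + b·p₂ ≈ (-0.556, -0.826, -0.086); φ = arcsin(p_z) ≈ -4.96°, λ = atan2(p_y, p_x) ≈ -123.95°.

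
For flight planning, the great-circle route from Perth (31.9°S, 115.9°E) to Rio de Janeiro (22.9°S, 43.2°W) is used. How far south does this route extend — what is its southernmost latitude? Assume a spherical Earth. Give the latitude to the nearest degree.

The great circle lies in the plane with unit normal n̂ = (p₁ × p₂)/|p₁ × p₂|.
Here n̂_z ≈ -0.328; the vertex latitude is φ_max = arccos|n̂_z| ≈ 70.9°.
Check via Clairaut: cos φ_max = |cos φ₁| · sin C = cos(31.9°)·sin(157.3°) ≈ 0.328, again giving ≈ 70.9°.

≈ 71°S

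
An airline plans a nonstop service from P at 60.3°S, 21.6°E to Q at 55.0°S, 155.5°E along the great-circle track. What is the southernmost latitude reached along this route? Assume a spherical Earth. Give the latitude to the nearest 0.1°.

≈ 76.2°S

The great circle lies in the plane with unit normal n̂ = (p₁ × p₂)/|p₁ × p₂|.
Here n̂_z ≈ +0.239; the vertex latitude is φ_max = arccos|n̂_z| ≈ 76.2°.
Check via Clairaut: cos φ_max = |cos φ₁| · sin C = cos(60.3°)·sin(151.2°) ≈ 0.239, again giving ≈ 76.2°.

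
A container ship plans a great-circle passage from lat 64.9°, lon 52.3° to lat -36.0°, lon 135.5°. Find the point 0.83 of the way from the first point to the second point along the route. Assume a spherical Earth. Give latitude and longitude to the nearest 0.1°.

≈ lat -17.8°, lon 125.3°

From cos δ = sin φ₁ sin φ₂ + cos φ₁ cos φ₂ cos Δλ, the central angle is δ ≈ 2.085 rad (119.4°).
Interpolate at f = 0.83 with slerp weights a = sin((1−f)δ)/sin δ ≈ 0.399, b = sin(fδ)/sin δ ≈ 1.134.
p = a·p₁ + b·p₂ ≈ (-0.551, 0.777, -0.306); φ = arcsin(p_z) ≈ -17.79°, λ = atan2(p_y, p_x) ≈ 125.35°.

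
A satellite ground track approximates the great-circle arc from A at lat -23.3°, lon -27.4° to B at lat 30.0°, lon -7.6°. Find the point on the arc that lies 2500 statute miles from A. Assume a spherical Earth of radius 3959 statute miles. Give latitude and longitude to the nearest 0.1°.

Write both endpoints as unit vectors p₁, p₂ with components (cos φ cos λ, cos φ sin λ, sin φ).
The central angle between the endpoints is δ = arccos(p₁·p₂) ≈ 0.988 rad (56.6°). The total great-circle distance is δ·R ≈ 0.988 × 3959 ≈ 3910 mi, so the target fraction is f = 2500/3910 ≈ 0.639.
Interpolate at f ≈ 0.639 with slerp weights a = sin((1−f)δ)/sin δ ≈ 0.418, b = sin(fδ)/sin δ ≈ 0.707.
p = a·p₁ + b·p₂ ≈ (0.948, -0.258, 0.188); φ = arcsin(p_z) ≈ 10.86°, λ = atan2(p_y, p_x) ≈ -15.21°.

≈ lat 10.9°, lon -15.2°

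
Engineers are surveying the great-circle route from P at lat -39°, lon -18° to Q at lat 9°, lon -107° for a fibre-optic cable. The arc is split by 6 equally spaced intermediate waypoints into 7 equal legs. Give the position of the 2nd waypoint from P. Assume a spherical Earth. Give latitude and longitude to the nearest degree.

≈ lat -31°, lon -50°

The haversine formula gives a central angle δ ≈ 1.656 rad (94.9°) between the endpoints.
Interpolate at f = 2/7 with slerp weights a = sin((1−f)δ)/sin δ ≈ 0.929, b = sin(fδ)/sin δ ≈ 0.457.
p = a·p₁ + b·p₂ ≈ (0.555, -0.655, -0.513); φ = arcsin(p_z) ≈ -30.87°, λ = atan2(p_y, p_x) ≈ -49.75°.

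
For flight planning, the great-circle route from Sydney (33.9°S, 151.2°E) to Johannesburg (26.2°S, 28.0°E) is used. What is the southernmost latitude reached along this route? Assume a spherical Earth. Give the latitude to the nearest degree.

≈ 51°S

The great circle lies in the plane with unit normal n̂ = (p₁ × p₂)/|p₁ × p₂|.
Here n̂_z ≈ -0.631; the vertex latitude is φ_max = arccos|n̂_z| ≈ 50.8°.
Check via Clairaut: cos φ_max = |cos φ₁| · sin C = cos(33.9°)·sin(130.5°) ≈ 0.631, again giving ≈ 50.8°.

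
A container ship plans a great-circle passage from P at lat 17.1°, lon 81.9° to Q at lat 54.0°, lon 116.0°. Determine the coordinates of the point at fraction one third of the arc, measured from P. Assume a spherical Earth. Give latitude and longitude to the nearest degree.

≈ lat 30°, lon 90°

Convert each endpoint to a unit vector on the sphere (x = cos φ cos λ, y = cos φ sin λ, z = sin φ).
The central angle between the endpoints is δ = arccos(p₁·p₂) ≈ 0.791 rad (45.3°).
Interpolate at f = 1/3 with slerp weights a = sin((1−f)δ)/sin δ ≈ 0.708, b = sin(fδ)/sin δ ≈ 0.367.
p = a·p₁ + b·p₂ ≈ (0.001, 0.863, 0.505); φ = arcsin(p_z) ≈ 30.31°, λ = atan2(p_y, p_x) ≈ 89.94°.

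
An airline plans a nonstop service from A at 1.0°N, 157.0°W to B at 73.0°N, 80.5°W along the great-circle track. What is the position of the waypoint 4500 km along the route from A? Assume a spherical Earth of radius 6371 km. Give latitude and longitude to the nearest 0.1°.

≈ 39.4°N, 143.1°W

From cos δ = sin φ₁ sin φ₂ + cos φ₁ cos φ₂ cos Δλ, the central angle is δ ≈ 1.486 rad (85.1°). The total great-circle distance is δ·R ≈ 1.486 × 6371 ≈ 9466 km, so the target fraction is f = 4500/9466 ≈ 0.475.
Interpolate at f ≈ 0.475 with slerp weights a = sin((1−f)δ)/sin δ ≈ 0.705, b = sin(fδ)/sin δ ≈ 0.651.
p = a·p₁ + b·p₂ ≈ (-0.618, -0.463, 0.635); φ = arcsin(p_z) ≈ 39.44°, λ = atan2(p_y, p_x) ≈ -143.13°.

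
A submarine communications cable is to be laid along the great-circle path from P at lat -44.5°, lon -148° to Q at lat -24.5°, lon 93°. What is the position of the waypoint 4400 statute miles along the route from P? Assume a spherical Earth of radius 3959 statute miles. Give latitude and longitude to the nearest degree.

The haversine formula gives a central angle δ ≈ 1.595 rad (91.4°) between the endpoints. The total great-circle distance is δ·R ≈ 1.595 × 3959 ≈ 6314 mi, so the target fraction is f = 4400/6314 ≈ 0.697.
Interpolate at f ≈ 0.697 with slerp weights a = sin((1−f)δ)/sin δ ≈ 0.465, b = sin(fδ)/sin δ ≈ 0.897.
p = a·p₁ + b·p₂ ≈ (-0.324, 0.639, -0.698); φ = arcsin(p_z) ≈ -44.24°, λ = atan2(p_y, p_x) ≈ 116.88°.

≈ lat -44°, lon 117°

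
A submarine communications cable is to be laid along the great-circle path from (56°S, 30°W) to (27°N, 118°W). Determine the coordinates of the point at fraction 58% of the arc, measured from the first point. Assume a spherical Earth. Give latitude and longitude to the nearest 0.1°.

≈ (12.0°S, 91.6°W)

Convert each endpoint to a unit vector on the sphere (x = cos φ cos λ, y = cos φ sin λ, z = sin φ).
The central angle between the endpoints is δ = arccos(p₁·p₂) ≈ 1.938 rad (111.0°).
Interpolate at f = 0.58 with slerp weights a = sin((1−f)δ)/sin δ ≈ 0.779, b = sin(fδ)/sin δ ≈ 0.966.
p = a·p₁ + b·p₂ ≈ (-0.027, -0.978, -0.207); φ = arcsin(p_z) ≈ -11.95°, λ = atan2(p_y, p_x) ≈ -91.58°.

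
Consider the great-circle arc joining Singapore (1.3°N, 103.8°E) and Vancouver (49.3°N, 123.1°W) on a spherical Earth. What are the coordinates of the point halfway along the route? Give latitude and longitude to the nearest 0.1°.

≈ 46.9°N, 144.5°E

Convert each endpoint to a unit vector on the sphere (x = cos φ cos λ, y = cos φ sin λ, z = sin φ).
The central angle between the endpoints is δ = arccos(p₁·p₂) ≈ 2.013 rad (115.4°).
Interpolate at f = 1/2 with slerp weights a = sin((1−f)δ)/sin δ ≈ 0.935, b = sin(fδ)/sin δ ≈ 0.935.
p = a·p₁ + b·p₂ ≈ (-0.556, 0.397, 0.730); φ = arcsin(p_z) ≈ 46.90°, λ = atan2(p_y, p_x) ≈ 144.47°.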